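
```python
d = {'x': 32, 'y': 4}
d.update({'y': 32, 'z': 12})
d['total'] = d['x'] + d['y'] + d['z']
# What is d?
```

After line 1: d = {'x': 32, 'y': 4}
After line 2 (y overwritten, z added): d = {'x': 32, 'y': 32, 'z': 12}
After line 3 (total = 32 + 32 + 12 = 76): d = {'x': 32, 'y': 32, 'z': 12, 'total': 76}

{'x': 32, 'y': 32, 'z': 12, 'total': 76}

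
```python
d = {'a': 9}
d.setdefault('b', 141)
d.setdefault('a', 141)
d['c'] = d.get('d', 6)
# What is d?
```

After line 1: d = {'a': 9}
After line 2 (setdefault adds 'b'=141): d = {'a': 9, 'b': 141}
After line 3 (setdefault 'a' no-op, already exists): d = {'a': 9, 'b': 141}
After line 4 (get('d', 6) returns default since 'd' not in d): d = {'a': 9, 'b': 141, 'c': 6}

{'a': 9, 'b': 141, 'c': 6}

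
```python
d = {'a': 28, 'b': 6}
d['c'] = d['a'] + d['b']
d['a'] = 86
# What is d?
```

After line 1: d = {'a': 28, 'b': 6}
After line 2 (d['c'] = 28 + 6): d = {'a': 28, 'b': 6, 'c': 34}
After line 3: d = {'a': 86, 'b': 6, 'c': 34}

{'a': 86, 'b': 6, 'c': 34}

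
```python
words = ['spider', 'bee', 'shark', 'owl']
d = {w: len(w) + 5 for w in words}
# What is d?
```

{'spider': 11, 'bee': 8, 'shark': 10, 'owl': 8}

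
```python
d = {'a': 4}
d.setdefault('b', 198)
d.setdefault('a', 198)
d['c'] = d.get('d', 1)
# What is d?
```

After line 1: d = {'a': 4}
After line 2 (setdefault adds 'b'=198): d = {'a': 4, 'b': 198}
After line 3 (setdefault 'a' no-op, already exists): d = {'a': 4, 'b': 198}
After line 4 (get('d', 1) returns default since 'd' not in d): d = {'a': 4, 'b': 198, 'c': 1}

{'a': 4, 'b': 198, 'c': 1}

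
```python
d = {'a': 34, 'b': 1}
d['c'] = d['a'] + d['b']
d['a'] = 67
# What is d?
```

After line 1: d = {'a': 34, 'b': 1}
After line 2 (d['c'] = 34 + 1): d = {'a': 34, 'b': 1, 'c': 35}
After line 3: d = {'a': 67, 'b': 1, 'c': 35}

{'a': 67, 'b': 1, 'c': 35}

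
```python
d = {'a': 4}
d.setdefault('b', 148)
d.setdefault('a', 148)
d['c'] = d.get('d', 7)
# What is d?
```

After line 1: d = {'a': 4}
After line 2 (setdefault adds 'b'=148): d = {'a': 4, 'b': 148}
After line 3 (setdefault 'a' no-op, already exists): d = {'a': 4, 'b': 148}
After line 4 (get('d', 7) returns default since 'd' not in d): d = {'a': 4, 'b': 148, 'c': 7}

{'a': 4, 'b': 148, 'c': 7}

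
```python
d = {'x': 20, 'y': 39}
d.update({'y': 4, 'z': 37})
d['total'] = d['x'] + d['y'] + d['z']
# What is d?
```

After line 1: d = {'x': 20, 'y': 39}
After line 2 (y overwritten, z added): d = {'x': 20, 'y': 4, 'z': 37}
After line 3 (total = 20 + 4 + 37 = 61): d = {'x': 20, 'y': 4, 'z': 37, 'total': 61}

{'x': 20, 'y': 4, 'z': 37, 'total': 61}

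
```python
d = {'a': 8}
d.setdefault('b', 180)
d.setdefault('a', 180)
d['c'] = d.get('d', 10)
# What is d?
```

After line 1: d = {'a': 8}
After line 2 (setdefault adds 'b'=180): d = {'a': 8, 'b': 180}
After line 3 (setdefault 'a' no-op, already exists): d = {'a': 8, 'b': 180}
After line 4 (get('d', 10) returns default since 'd' not in d): d = {'a': 8, 'b': 180, 'c': 10}

{'a': 8, 'b': 180, 'c': 10}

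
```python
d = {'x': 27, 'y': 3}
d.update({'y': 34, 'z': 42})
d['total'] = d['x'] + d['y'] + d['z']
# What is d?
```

After line 1: d = {'x': 27, 'y': 3}
After line 2 (y overwritten, z added): d = {'x': 27, 'y': 34, 'z': 42}
After line 3 (total = 27 + 34 + 42 = 103): d = {'x': 27, 'y': 34, 'z': 42, 'total': 103}

{'x': 27, 'y': 34, 'z': 42, 'total': 103}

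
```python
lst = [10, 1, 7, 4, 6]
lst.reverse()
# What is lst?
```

[6, 4, 7, 1, 10]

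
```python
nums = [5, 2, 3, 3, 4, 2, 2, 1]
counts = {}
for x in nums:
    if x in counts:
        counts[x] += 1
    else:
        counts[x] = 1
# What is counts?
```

Initial: counts = {}, nums = [5, 2, 3, 3, 4, 2, 2, 1]
See 5: counts = {5: 1}
See 2: counts = {5: 1, 2: 1}
See 3: counts = {5: 1, 2: 1, 3: 1}
See 3: counts = {5: 1, 2: 1, 3: 2}
See 4: counts = {5: 1, 2: 1, 3: 2, 4: 1}
See 2: counts = {5: 1, 2: 2, 3: 2, 4: 1}
See 2: counts = {5: 1, 2: 3, 3: 2, 4: 1}
See 1: counts = {5: 1, 2: 3, 3: 2, 4: 1, 1: 1}

{5: 1, 2: 3, 3: 2, 4: 1, 1: 1}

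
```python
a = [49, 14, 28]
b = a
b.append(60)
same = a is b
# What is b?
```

After line 1: a = [49, 14, 28]
After line 2 (b = a is an alias, same object): a = [49, 14, 28], b = [49, 14, 28]
After line 3 (b.append mutates the shared list): a = [49, 14, 28, 60], b = [49, 14, 28, 60]
After line 4 (same = a is b; same object -> True): same = True

[49, 14, 28, 60]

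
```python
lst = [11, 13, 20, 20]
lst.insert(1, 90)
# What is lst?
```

[11, 90, 13, 20, 20]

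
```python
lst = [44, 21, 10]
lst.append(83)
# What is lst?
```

[44, 21, 10, 83]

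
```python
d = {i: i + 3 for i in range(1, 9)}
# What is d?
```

{1: 4, 2: 5, 3: 6, 4: 7, 5: 8, 6: 9, 7: 10, 8: 11}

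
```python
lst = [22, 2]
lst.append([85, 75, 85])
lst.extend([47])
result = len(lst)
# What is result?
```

After line 1: lst = [22, 2]
After line 2 (append adds [85, 75, 85] as single element): lst = [22, 2, [85, 75, 85]]
After line 3 (extend unpacks [47], adds 47): lst = [22, 2, [85, 75, 85], 47]
After line 4: result = len(lst) = 4

4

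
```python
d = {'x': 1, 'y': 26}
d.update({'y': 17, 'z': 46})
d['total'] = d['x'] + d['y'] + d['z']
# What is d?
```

After line 1: d = {'x': 1, 'y': 26}
After line 2 (y overwritten, z added): d = {'x': 1, 'y': 17, 'z': 46}
After line 3 (total = 1 + 17 + 46 = 64): d = {'x': 1, 'y': 17, 'z': 46, 'total': 64}

{'x': 1, 'y': 17, 'z': 46, 'total': 64}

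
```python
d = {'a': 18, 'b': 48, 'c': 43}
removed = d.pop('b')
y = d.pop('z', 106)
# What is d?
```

After line 1: d = {'a': 18, 'b': 48, 'c': 43}
After line 2 (pop 'b' returns 48): d = {'a': 18, 'c': 43}, removed = 48
After line 3 (pop 'z' missing, returns default 106): d = {'a': 18, 'c': 43}, y = 106

{'a': 18, 'c': 43}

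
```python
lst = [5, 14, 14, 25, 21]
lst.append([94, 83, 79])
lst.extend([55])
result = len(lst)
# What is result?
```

After line 1: lst = [5, 14, 14, 25, 21]
After line 2 (append adds [94, 83, 79] as single element): lst = [5, 14, 14, 25, 21, [94, 83, 79]]
After line 3 (extend unpacks [55], adds 55): lst = [5, 14, 14, 25, 21, [94, 83, 79], 55]
After line 4: result = len(lst) = 7

7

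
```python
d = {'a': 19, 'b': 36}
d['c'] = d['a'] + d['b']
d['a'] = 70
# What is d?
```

After line 1: d = {'a': 19, 'b': 36}
After line 2 (d['c'] = 19 + 36): d = {'a': 19, 'b': 36, 'c': 55}
After line 3: d = {'a': 70, 'b': 36, 'c': 55}

{'a': 70, 'b': 36, 'c': 55}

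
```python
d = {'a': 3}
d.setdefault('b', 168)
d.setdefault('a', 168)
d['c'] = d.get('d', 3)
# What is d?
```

After line 1: d = {'a': 3}
After line 2 (setdefault adds 'b'=168): d = {'a': 3, 'b': 168}
After line 3 (setdefault 'a' no-op, already exists): d = {'a': 3, 'b': 168}
After line 4 (get('d', 3) returns default since 'd' not in d): d = {'a': 3, 'b': 168, 'c': 3}

{'a': 3, 'b': 168, 'c': 3}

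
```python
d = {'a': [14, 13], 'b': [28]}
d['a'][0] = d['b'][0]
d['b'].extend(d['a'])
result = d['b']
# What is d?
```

After line 1: d = {'a': [14, 13], 'b': [28]}
After line 2 (a[0] = b[0] = 28): d = {'a': [28, 13], 'b': [28]}
After line 3 (b.extend(a) appends [28, 13]): d = {'a': [28, 13], 'b': [28, 28, 13]}
After line 4: result = d['b'] = [28, 28, 13]

{'a': [28, 13], 'b': [28, 28, 13]}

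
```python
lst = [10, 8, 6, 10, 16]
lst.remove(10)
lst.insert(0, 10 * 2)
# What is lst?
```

After line 1: lst = [10, 8, 6, 10, 16]
After line 2 (remove first 10): lst = [8, 6, 10, 16]
After line 3 (insert 20 at index 0): lst = [20, 8, 6, 10, 16]

[20, 8, 6, 10, 16]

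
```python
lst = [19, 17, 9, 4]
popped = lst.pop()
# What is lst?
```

[19, 17, 9]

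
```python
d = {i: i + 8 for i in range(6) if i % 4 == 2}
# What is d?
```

{2: 10}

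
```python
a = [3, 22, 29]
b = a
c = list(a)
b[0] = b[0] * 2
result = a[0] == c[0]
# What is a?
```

After line 1: a = [3, 22, 29]
After line 2 (b = a, alias): a = [3, 22, 29], b = [3, 22, 29]
After line 3 (c = list(a) is a copy, new object): c = [3, 22, 29]
After line 4 (b[0] = 3 * 2 = 6; mutates shared a/b): a = b = [6, 22, 29], c = [3, 22, 29]
After line 5 (a[0] = 6, c[0] = 3; result = False)

[6, 22, 29]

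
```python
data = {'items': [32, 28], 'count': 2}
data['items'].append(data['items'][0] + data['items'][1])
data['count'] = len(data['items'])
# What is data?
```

After line 1: data = {'items': [32, 28], 'count': 2}
After line 2 (append 32 + 28 = 60): data = {'items': [32, 28, 60], 'count': 2}
After line 3 (count = len(items) = 3): data = {'items': [32, 28, 60], 'count': 3}

{'items': [32, 28, 60], 'count': 3}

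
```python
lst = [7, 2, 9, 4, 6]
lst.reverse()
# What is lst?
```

[6, 4, 9, 2, 7]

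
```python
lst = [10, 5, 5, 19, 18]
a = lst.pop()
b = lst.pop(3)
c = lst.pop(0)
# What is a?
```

After line 1: lst = [10, 5, 5, 19, 18]
After line 2 (pop() -> a = 18): lst = [10, 5, 5, 19]
After line 3 (pop(3) -> b = 19): lst = [10, 5, 5]
After line 4 (pop(0) -> c = 10): lst = [5, 5]

18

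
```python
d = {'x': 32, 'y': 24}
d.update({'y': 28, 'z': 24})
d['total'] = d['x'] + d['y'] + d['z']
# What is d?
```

After line 1: d = {'x': 32, 'y': 24}
After line 2 (y overwritten, z added): d = {'x': 32, 'y': 28, 'z': 24}
After line 3 (total = 32 + 28 + 24 = 84): d = {'x': 32, 'y': 28, 'z': 24, 'total': 84}

{'x': 32, 'y': 28, 'z': 24, 'total': 84}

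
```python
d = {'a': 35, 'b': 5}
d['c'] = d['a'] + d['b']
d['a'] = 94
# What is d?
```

After line 1: d = {'a': 35, 'b': 5}
After line 2 (d['c'] = 35 + 5): d = {'a': 35, 'b': 5, 'c': 40}
After line 3: d = {'a': 94, 'b': 5, 'c': 40}

{'a': 94, 'b': 5, 'c': 40}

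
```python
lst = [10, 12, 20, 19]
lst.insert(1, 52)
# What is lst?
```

[10, 52, 12, 20, 19]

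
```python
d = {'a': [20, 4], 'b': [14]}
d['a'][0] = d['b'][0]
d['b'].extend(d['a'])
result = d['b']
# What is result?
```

After line 1: d = {'a': [20, 4], 'b': [14]}
After line 2 (a[0] = b[0] = 14): d = {'a': [14, 4], 'b': [14]}
After line 3 (b.extend(a) appends [14, 4]): d = {'a': [14, 4], 'b': [14, 14, 4]}
After line 4: result = d['b'] = [14, 14, 4]

[14, 14, 4]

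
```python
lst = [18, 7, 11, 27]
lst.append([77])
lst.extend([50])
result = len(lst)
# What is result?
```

After line 1: lst = [18, 7, 11, 27]
After line 2 (append adds [77] as single element): lst = [18, 7, 11, 27, [77]]
After line 3 (extend unpacks [50], adds 50): lst = [18, 7, 11, 27, [77], 50]
After line 4: result = len(lst) = 6

6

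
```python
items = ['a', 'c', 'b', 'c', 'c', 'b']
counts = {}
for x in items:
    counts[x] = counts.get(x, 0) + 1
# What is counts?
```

Initial: counts = {}, items = ['a', 'c', 'b', 'c', 'c', 'b']
See 'a': counts = {'a': 1}
See 'c': counts = {'a': 1, 'c': 1}
See 'b': counts = {'a': 1, 'c': 1, 'b': 1}
See 'c': counts = {'a': 1, 'c': 2, 'b': 1}
See 'c': counts = {'a': 1, 'c': 3, 'b': 1}
See 'b': counts = {'a': 1, 'c': 3, 'b': 2}

{'a': 1, 'c': 3, 'b': 2}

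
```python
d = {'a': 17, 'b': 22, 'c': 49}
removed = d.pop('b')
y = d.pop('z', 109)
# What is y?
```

After line 1: d = {'a': 17, 'b': 22, 'c': 49}
After line 2 (pop 'b' returns 22): d = {'a': 17, 'c': 49}, removed = 22
After line 3 (pop 'z' missing, returns default 109): d = {'a': 17, 'c': 49}, y = 109

109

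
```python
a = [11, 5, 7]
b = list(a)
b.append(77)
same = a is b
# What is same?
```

After line 1: a = [11, 5, 7]
After line 2 (b = list(a) is a shallow copy, new object): a = [11, 5, 7], b = [11, 5, 7]
After line 3 (append only mutates b): a = [11, 5, 7], b = [11, 5, 7, 77]
After line 4 (same = a is b; different objects -> False): same = False

False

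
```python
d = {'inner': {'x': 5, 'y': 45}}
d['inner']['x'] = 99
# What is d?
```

After line 1: d = {'inner': {'x': 5, 'y': 45}}
After line 2 (inner x overwritten): d = {'inner': {'x': 99, 'y': 45}}

{'inner': {'x': 99, 'y': 45}}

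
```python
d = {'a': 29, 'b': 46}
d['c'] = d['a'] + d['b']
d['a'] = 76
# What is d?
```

After line 1: d = {'a': 29, 'b': 46}
After line 2 (d['c'] = 29 + 46): d = {'a': 29, 'b': 46, 'c': 75}
After line 3: d = {'a': 76, 'b': 46, 'c': 75}

{'a': 76, 'b': 46, 'c': 75}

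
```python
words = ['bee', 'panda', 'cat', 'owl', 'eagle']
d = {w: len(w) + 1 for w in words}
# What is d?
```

{'bee': 4, 'panda': 6, 'cat': 4, 'owl': 4, 'eagle': 6}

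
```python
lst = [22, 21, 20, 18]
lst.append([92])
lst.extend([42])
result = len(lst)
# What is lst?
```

After line 1: lst = [22, 21, 20, 18]
After line 2 (append adds [92] as single element): lst = [22, 21, 20, 18, [92]]
After line 3 (extend unpacks [42], adds 42): lst = [22, 21, 20, 18, [92], 42]
After line 4: result = len(lst) = 6

[22, 21, 20, 18, [92], 42]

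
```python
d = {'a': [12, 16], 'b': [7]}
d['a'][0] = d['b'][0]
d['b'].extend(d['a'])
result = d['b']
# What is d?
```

After line 1: d = {'a': [12, 16], 'b': [7]}
After line 2 (a[0] = b[0] = 7): d = {'a': [7, 16], 'b': [7]}
After line 3 (b.extend(a) appends [7, 16]): d = {'a': [7, 16], 'b': [7, 7, 16]}
After line 4: result = d['b'] = [7, 7, 16]

{'a': [7, 16], 'b': [7, 7, 16]}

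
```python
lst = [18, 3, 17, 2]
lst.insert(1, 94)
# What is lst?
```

[18, 94, 3, 17, 2]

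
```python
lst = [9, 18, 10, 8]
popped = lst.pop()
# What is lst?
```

[9, 18, 10]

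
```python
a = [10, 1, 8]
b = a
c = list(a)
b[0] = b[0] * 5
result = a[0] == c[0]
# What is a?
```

After line 1: a = [10, 1, 8]
After line 2 (b = a, alias): a = [10, 1, 8], b = [10, 1, 8]
After line 3 (c = list(a) is a copy, new object): c = [10, 1, 8]
After line 4 (b[0] = 10 * 5 = 50; mutates shared a/b): a = b = [50, 1, 8], c = [10, 1, 8]
After line 5 (a[0] = 50, c[0] = 10; result = False)

[50, 1, 8]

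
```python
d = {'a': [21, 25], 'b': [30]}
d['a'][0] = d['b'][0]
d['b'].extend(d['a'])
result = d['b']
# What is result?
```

After line 1: d = {'a': [21, 25], 'b': [30]}
After line 2 (a[0] = b[0] = 30): d = {'a': [30, 25], 'b': [30]}
After line 3 (b.extend(a) appends [30, 25]): d = {'a': [30, 25], 'b': [30, 30, 25]}
After line 4: result = d['b'] = [30, 30, 25]

[30, 30, 25]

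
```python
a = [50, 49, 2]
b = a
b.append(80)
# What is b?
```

After line 1: a = [50, 49, 2]
After line 2 (b = a is an alias, same object): a = [50, 49, 2], b = [50, 49, 2]
After line 3 (b.append mutates the shared list): a = [50, 49, 2, 80], b = [50, 49, 2, 80]

[50, 49, 2, 80]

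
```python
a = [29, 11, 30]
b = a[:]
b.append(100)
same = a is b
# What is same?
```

After line 1: a = [29, 11, 30]
After line 2 (b = a[:] is a shallow copy, new object): a = [29, 11, 30], b = [29, 11, 30]
After line 3 (append only mutates b): a = [29, 11, 30], b = [29, 11, 30, 100]
After line 4 (same = a is b; different objects -> False): same = False

False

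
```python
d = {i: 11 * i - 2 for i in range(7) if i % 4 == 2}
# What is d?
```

{2: 20, 6: 64}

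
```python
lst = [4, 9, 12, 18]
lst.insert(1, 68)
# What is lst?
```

[4, 68, 9, 12, 18]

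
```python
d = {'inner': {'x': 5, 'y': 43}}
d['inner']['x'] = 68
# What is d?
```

After line 1: d = {'inner': {'x': 5, 'y': 43}}
After line 2 (inner x overwritten): d = {'inner': {'x': 68, 'y': 43}}

{'inner': {'x': 68, 'y': 43}}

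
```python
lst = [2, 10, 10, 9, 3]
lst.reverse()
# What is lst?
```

[3, 9, 10, 10, 2]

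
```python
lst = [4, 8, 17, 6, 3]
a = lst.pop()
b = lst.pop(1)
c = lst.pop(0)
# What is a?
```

After line 1: lst = [4, 8, 17, 6, 3]
After line 2 (pop() -> a = 3): lst = [4, 8, 17, 6]
After line 3 (pop(1) -> b = 8): lst = [4, 17, 6]
After line 4 (pop(0) -> c = 4): lst = [17, 6]

3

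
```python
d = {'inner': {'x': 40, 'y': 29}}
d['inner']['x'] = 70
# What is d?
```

After line 1: d = {'inner': {'x': 40, 'y': 29}}
After line 2 (inner x overwritten): d = {'inner': {'x': 70, 'y': 29}}

{'inner': {'x': 70, 'y': 29}}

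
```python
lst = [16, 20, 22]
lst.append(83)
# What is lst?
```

[16, 20, 22, 83]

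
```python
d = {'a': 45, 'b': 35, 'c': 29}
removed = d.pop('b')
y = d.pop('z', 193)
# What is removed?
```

After line 1: d = {'a': 45, 'b': 35, 'c': 29}
After line 2 (pop 'b' returns 35): d = {'a': 45, 'c': 29}, removed = 35
After line 3 (pop 'z' missing, returns default 193): d = {'a': 45, 'c': 29}, y = 193

35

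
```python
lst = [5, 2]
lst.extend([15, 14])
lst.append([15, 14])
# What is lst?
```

After line 1: lst = [5, 2]
After line 2 (extend unpacks [15, 14]): lst = [5, 2, 15, 14]
After line 3 (append adds [15, 14] as single element): lst = [5, 2, 15, 14, [15, 14]]

[5, 2, 15, 14, [15, 14]]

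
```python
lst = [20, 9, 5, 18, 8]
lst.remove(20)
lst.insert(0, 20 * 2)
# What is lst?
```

After line 1: lst = [20, 9, 5, 18, 8]
After line 2 (remove first 20): lst = [9, 5, 18, 8]
After line 3 (insert 40 at index 0): lst = [40, 9, 5, 18, 8]

[40, 9, 5, 18, 8]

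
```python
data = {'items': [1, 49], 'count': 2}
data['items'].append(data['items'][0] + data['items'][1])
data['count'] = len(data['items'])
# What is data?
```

After line 1: data = {'items': [1, 49], 'count': 2}
After line 2 (append 1 + 49 = 50): data = {'items': [1, 49, 50], 'count': 2}
After line 3 (count = len(items) = 3): data = {'items': [1, 49, 50], 'count': 3}

{'items': [1, 49, 50], 'count': 3}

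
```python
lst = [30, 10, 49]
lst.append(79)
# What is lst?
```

[30, 10, 49, 79]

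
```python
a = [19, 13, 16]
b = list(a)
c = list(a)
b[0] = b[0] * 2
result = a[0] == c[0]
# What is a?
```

After line 1: a = [19, 13, 16]
After line 2 (b = list(a), copy): a = [19, 13, 16], b = [19, 13, 16]
After line 3 (c = list(a) is a copy, new object): c = [19, 13, 16]
After line 4 (b[0] = 19 * 2 = 38; only b mutates (copy)): a = [19, 13, 16], b = [38, 13, 16], c = [19, 13, 16]
After line 5 (a[0] = 19, c[0] = 19; result = True)

[19, 13, 16]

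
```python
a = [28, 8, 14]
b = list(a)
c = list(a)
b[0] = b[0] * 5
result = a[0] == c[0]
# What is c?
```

After line 1: a = [28, 8, 14]
After line 2 (b = list(a), copy): a = [28, 8, 14], b = [28, 8, 14]
After line 3 (c = list(a) is a copy, new object): c = [28, 8, 14]
After line 4 (b[0] = 28 * 5 = 140; only b mutates (copy)): a = [28, 8, 14], b = [140, 8, 14], c = [28, 8, 14]
After line 5 (a[0] = 28, c[0] = 28; result = True)

[28, 8, 14]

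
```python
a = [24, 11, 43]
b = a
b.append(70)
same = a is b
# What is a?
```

After line 1: a = [24, 11, 43]
After line 2 (b = a is an alias, same object): a = [24, 11, 43], b = [24, 11, 43]
After line 3 (b.append mutates the shared list): a = [24, 11, 43, 70], b = [24, 11, 43, 70]
After line 4 (same = a is b; same object -> True): same = True

[24, 11, 43, 70]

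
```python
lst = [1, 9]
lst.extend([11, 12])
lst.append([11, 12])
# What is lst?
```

After line 1: lst = [1, 9]
After line 2 (extend unpacks [11, 12]): lst = [1, 9, 11, 12]
After line 3 (append adds [11, 12] as single element): lst = [1, 9, 11, 12, [11, 12]]

[1, 9, 11, 12, [11, 12]]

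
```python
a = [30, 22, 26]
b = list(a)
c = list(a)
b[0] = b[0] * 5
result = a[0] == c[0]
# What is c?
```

After line 1: a = [30, 22, 26]
After line 2 (b = list(a), copy): a = [30, 22, 26], b = [30, 22, 26]
After line 3 (c = list(a) is a copy, new object): c = [30, 22, 26]
After line 4 (b[0] = 30 * 5 = 150; only b mutates (copy)): a = [30, 22, 26], b = [150, 22, 26], c = [30, 22, 26]
After line 5 (a[0] = 30, c[0] = 30; result = True)

[30, 22, 26]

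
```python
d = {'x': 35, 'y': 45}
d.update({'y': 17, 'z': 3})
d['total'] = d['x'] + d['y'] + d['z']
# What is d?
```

After line 1: d = {'x': 35, 'y': 45}
After line 2 (y overwritten, z added): d = {'x': 35, 'y': 17, 'z': 3}
After line 3 (total = 35 + 17 + 3 = 55): d = {'x': 35, 'y': 17, 'z': 3, 'total': 55}

{'x': 35, 'y': 17, 'z': 3, 'total': 55}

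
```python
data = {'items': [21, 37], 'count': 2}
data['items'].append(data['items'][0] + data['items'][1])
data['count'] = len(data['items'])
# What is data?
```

After line 1: data = {'items': [21, 37], 'count': 2}
After line 2 (append 21 + 37 = 58): data = {'items': [21, 37, 58], 'count': 2}
After line 3 (count = len(items) = 3): data = {'items': [21, 37, 58], 'count': 3}

{'items': [21, 37, 58], 'count': 3}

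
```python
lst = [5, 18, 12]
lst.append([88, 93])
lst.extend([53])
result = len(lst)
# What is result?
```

After line 1: lst = [5, 18, 12]
After line 2 (append adds [88, 93] as single element): lst = [5, 18, 12, [88, 93]]
After line 3 (extend unpacks [53], adds 53): lst = [5, 18, 12, [88, 93], 53]
After line 4: result = len(lst) = 5

5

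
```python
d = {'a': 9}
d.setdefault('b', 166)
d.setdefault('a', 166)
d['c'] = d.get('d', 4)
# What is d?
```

After line 1: d = {'a': 9}
After line 2 (setdefault adds 'b'=166): d = {'a': 9, 'b': 166}
After line 3 (setdefault 'a' no-op, already exists): d = {'a': 9, 'b': 166}
After line 4 (get('d', 4) returns default since 'd' not in d): d = {'a': 9, 'b': 166, 'c': 4}

{'a': 9, 'b': 166, 'c': 4}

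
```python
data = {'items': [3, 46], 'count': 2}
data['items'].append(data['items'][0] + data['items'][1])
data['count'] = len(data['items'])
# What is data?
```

After line 1: data = {'items': [3, 46], 'count': 2}
After line 2 (append 3 + 46 = 49): data = {'items': [3, 46, 49], 'count': 2}
After line 3 (count = len(items) = 3): data = {'items': [3, 46, 49], 'count': 3}

{'items': [3, 46, 49], 'count': 3}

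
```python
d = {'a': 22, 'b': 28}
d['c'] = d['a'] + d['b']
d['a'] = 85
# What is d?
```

After line 1: d = {'a': 22, 'b': 28}
After line 2 (d['c'] = 22 + 28): d = {'a': 22, 'b': 28, 'c': 50}
After line 3: d = {'a': 85, 'b': 28, 'c': 50}

{'a': 85, 'b': 28, 'c': 50}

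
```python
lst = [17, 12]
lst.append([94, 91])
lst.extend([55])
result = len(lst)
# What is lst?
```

After line 1: lst = [17, 12]
After line 2 (append adds [94, 91] as single element): lst = [17, 12, [94, 91]]
After line 3 (extend unpacks [55], adds 55): lst = [17, 12, [94, 91], 55]
After line 4: result = len(lst) = 4

[17, 12, [94, 91], 55]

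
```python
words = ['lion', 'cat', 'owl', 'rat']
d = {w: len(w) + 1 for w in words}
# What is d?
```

{'lion': 5, 'cat': 4, 'owl': 4, 'rat': 4}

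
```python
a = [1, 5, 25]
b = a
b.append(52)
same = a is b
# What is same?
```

After line 1: a = [1, 5, 25]
After line 2 (b = a is an alias, same object): a = [1, 5, 25], b = [1, 5, 25]
After line 3 (b.append mutates the shared list): a = [1, 5, 25, 52], b = [1, 5, 25, 52]
After line 4 (same = a is b; same object -> True): same = True

True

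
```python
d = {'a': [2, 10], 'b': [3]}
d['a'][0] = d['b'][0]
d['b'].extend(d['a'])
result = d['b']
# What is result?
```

After line 1: d = {'a': [2, 10], 'b': [3]}
After line 2 (a[0] = b[0] = 3): d = {'a': [3, 10], 'b': [3]}
After line 3 (b.extend(a) appends [3, 10]): d = {'a': [3, 10], 'b': [3, 3, 10]}
After line 4: result = d['b'] = [3, 3, 10]

[3, 3, 10]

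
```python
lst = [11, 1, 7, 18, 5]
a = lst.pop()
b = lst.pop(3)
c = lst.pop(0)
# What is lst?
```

After line 1: lst = [11, 1, 7, 18, 5]
After line 2 (pop() -> a = 5): lst = [11, 1, 7, 18]
After line 3 (pop(3) -> b = 18): lst = [11, 1, 7]
After line 4 (pop(0) -> c = 11): lst = [1, 7]

[1, 7]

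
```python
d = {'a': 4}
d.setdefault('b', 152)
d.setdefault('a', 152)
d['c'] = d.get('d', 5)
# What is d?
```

After line 1: d = {'a': 4}
After line 2 (setdefault adds 'b'=152): d = {'a': 4, 'b': 152}
After line 3 (setdefault 'a' no-op, already exists): d = {'a': 4, 'b': 152}
After line 4 (get('d', 5) returns default since 'd' not in d): d = {'a': 4, 'b': 152, 'c': 5}

{'a': 4, 'b': 152, 'c': 5}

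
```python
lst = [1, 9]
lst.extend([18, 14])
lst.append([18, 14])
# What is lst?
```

After line 1: lst = [1, 9]
After line 2 (extend unpacks [18, 14]): lst = [1, 9, 18, 14]
After line 3 (append adds [18, 14] as single element): lst = [1, 9, 18, 14, [18, 14]]

[1, 9, 18, 14, [18, 14]]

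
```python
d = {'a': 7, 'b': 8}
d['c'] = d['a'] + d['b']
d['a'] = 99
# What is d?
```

After line 1: d = {'a': 7, 'b': 8}
After line 2 (d['c'] = 7 + 8): d = {'a': 7, 'b': 8, 'c': 15}
After line 3: d = {'a': 99, 'b': 8, 'c': 15}

{'a': 99, 'b': 8, 'c': 15}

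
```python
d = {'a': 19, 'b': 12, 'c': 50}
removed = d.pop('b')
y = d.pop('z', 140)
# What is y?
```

After line 1: d = {'a': 19, 'b': 12, 'c': 50}
After line 2 (pop 'b' returns 12): d = {'a': 19, 'c': 50}, removed = 12
After line 3 (pop 'z' missing, returns default 140): d = {'a': 19, 'c': 50}, y = 140

140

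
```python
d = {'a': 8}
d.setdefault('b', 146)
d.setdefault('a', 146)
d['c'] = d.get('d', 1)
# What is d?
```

After line 1: d = {'a': 8}
After line 2 (setdefault adds 'b'=146): d = {'a': 8, 'b': 146}
After line 3 (setdefault 'a' no-op, already exists): d = {'a': 8, 'b': 146}
After line 4 (get('d', 1) returns default since 'd' not in d): d = {'a': 8, 'b': 146, 'c': 1}

{'a': 8, 'b': 146, 'c': 1}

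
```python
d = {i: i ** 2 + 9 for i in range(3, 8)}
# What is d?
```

{3: 18, 4: 25, 5: 34, 6: 45, 7: 58}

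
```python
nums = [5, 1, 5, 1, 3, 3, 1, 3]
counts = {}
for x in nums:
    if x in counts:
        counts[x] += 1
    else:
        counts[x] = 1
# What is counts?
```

Initial: counts = {}, nums = [5, 1, 5, 1, 3, 3, 1, 3]
See 5: counts = {5: 1}
See 1: counts = {5: 1, 1: 1}
See 5: counts = {5: 2, 1: 1}
See 1: counts = {5: 2, 1: 2}
See 3: counts = {5: 2, 1: 2, 3: 1}
See 3: counts = {5: 2, 1: 2, 3: 2}
See 1: counts = {5: 2, 1: 3, 3: 2}
See 3: counts = {5: 2, 1: 3, 3: 3}

{5: 2, 1: 3, 3: 3}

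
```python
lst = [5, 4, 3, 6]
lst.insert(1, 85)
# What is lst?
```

[5, 85, 4, 3, 6]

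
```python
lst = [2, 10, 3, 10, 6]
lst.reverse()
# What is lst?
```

[6, 10, 3, 10, 2]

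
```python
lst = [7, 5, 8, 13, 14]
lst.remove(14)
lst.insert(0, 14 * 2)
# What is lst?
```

After line 1: lst = [7, 5, 8, 13, 14]
After line 2 (remove first 14): lst = [7, 5, 8, 13]
After line 3 (insert 28 at index 0): lst = [28, 7, 5, 8, 13]

[28, 7, 5, 8, 13]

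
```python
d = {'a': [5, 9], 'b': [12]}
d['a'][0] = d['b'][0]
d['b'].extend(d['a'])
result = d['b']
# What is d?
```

After line 1: d = {'a': [5, 9], 'b': [12]}
After line 2 (a[0] = b[0] = 12): d = {'a': [12, 9], 'b': [12]}
After line 3 (b.extend(a) appends [12, 9]): d = {'a': [12, 9], 'b': [12, 12, 9]}
After line 4: result = d['b'] = [12, 12, 9]

{'a': [12, 9], 'b': [12, 12, 9]}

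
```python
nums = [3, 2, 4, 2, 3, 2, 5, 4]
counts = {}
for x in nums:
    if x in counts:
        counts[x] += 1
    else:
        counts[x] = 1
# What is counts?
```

Initial: counts = {}, nums = [3, 2, 4, 2, 3, 2, 5, 4]
See 3: counts = {3: 1}
See 2: counts = {3: 1, 2: 1}
See 4: counts = {3: 1, 2: 1, 4: 1}
See 2: counts = {3: 1, 2: 2, 4: 1}
See 3: counts = {3: 2, 2: 2, 4: 1}
See 2: counts = {3: 2, 2: 3, 4: 1}
See 5: counts = {3: 2, 2: 3, 4: 1, 5: 1}
See 4: counts = {3: 2, 2: 3, 4: 2, 5: 1}

{3: 2, 2: 3, 4: 2, 5: 1}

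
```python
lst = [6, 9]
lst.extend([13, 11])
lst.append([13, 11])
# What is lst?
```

After line 1: lst = [6, 9]
After line 2 (extend unpacks [13, 11]): lst = [6, 9, 13, 11]
After line 3 (append adds [13, 11] as single element): lst = [6, 9, 13, 11, [13, 11]]

[6, 9, 13, 11, [13, 11]]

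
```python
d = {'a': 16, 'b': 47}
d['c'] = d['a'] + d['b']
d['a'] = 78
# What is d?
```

After line 1: d = {'a': 16, 'b': 47}
After line 2 (d['c'] = 16 + 47): d = {'a': 16, 'b': 47, 'c': 63}
After line 3: d = {'a': 78, 'b': 47, 'c': 63}

{'a': 78, 'b': 47, 'c': 63}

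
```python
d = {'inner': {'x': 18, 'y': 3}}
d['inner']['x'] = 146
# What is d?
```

After line 1: d = {'inner': {'x': 18, 'y': 3}}
After line 2 (inner x overwritten): d = {'inner': {'x': 146, 'y': 3}}

{'inner': {'x': 146, 'y': 3}}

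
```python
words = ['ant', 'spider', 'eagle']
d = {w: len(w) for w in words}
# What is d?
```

{'ant': 3, 'spider': 6, 'eagle': 5}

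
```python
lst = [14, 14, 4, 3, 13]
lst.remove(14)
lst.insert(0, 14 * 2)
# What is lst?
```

After line 1: lst = [14, 14, 4, 3, 13]
After line 2 (remove first 14): lst = [14, 4, 3, 13]
After line 3 (insert 28 at index 0): lst = [28, 14, 4, 3, 13]

[28, 14, 4, 3, 13]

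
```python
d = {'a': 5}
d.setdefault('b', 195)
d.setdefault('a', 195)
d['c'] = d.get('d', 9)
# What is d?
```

After line 1: d = {'a': 5}
After line 2 (setdefault adds 'b'=195): d = {'a': 5, 'b': 195}
After line 3 (setdefault 'a' no-op, already exists): d = {'a': 5, 'b': 195}
After line 4 (get('d', 9) returns default since 'd' not in d): d = {'a': 5, 'b': 195, 'c': 9}

{'a': 5, 'b': 195, 'c': 9}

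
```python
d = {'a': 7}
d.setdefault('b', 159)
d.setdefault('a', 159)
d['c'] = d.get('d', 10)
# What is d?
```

After line 1: d = {'a': 7}
After line 2 (setdefault adds 'b'=159): d = {'a': 7, 'b': 159}
After line 3 (setdefault 'a' no-op, already exists): d = {'a': 7, 'b': 159}
After line 4 (get('d', 10) returns default since 'd' not in d): d = {'a': 7, 'b': 159, 'c': 10}

{'a': 7, 'b': 159, 'c': 10}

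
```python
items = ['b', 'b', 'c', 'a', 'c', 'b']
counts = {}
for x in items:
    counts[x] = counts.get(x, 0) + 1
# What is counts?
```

Initial: counts = {}, items = ['b', 'b', 'c', 'a', 'c', 'b']
See 'b': counts = {'b': 1}
See 'b': counts = {'b': 2}
See 'c': counts = {'b': 2, 'c': 1}
See 'a': counts = {'b': 2, 'c': 1, 'a': 1}
See 'c': counts = {'b': 2, 'c': 2, 'a': 1}
See 'b': counts = {'b': 3, 'c': 2, 'a': 1}

{'b': 3, 'c': 2, 'a': 1}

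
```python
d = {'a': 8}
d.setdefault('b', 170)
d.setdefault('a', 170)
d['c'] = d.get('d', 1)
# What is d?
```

After line 1: d = {'a': 8}
After line 2 (setdefault adds 'b'=170): d = {'a': 8, 'b': 170}
After line 3 (setdefault 'a' no-op, already exists): d = {'a': 8, 'b': 170}
After line 4 (get('d', 1) returns default since 'd' not in d): d = {'a': 8, 'b': 170, 'c': 1}

{'a': 8, 'b': 170, 'c': 1}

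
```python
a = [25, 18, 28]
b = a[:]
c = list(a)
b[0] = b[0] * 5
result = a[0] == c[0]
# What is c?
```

After line 1: a = [25, 18, 28]
After line 2 (b = a[:], copy): a = [25, 18, 28], b = [25, 18, 28]
After line 3 (c = list(a) is a copy, new object): c = [25, 18, 28]
After line 4 (b[0] = 25 * 5 = 125; only b mutates (copy)): a = [25, 18, 28], b = [125, 18, 28], c = [25, 18, 28]
After line 5 (a[0] = 25, c[0] = 25; result = True)

[25, 18, 28]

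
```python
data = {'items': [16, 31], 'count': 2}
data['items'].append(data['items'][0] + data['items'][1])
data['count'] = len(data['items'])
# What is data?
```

After line 1: data = {'items': [16, 31], 'count': 2}
After line 2 (append 16 + 31 = 47): data = {'items': [16, 31, 47], 'count': 2}
After line 3 (count = len(items) = 3): data = {'items': [16, 31, 47], 'count': 3}

{'items': [16, 31, 47], 'count': 3}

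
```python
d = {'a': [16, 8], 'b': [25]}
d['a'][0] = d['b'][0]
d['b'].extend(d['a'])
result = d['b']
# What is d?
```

After line 1: d = {'a': [16, 8], 'b': [25]}
After line 2 (a[0] = b[0] = 25): d = {'a': [25, 8], 'b': [25]}
After line 3 (b.extend(a) appends [25, 8]): d = {'a': [25, 8], 'b': [25, 25, 8]}
After line 4: result = d['b'] = [25, 25, 8]

{'a': [25, 8], 'b': [25, 25, 8]}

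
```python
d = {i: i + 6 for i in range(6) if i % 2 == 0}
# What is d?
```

{0: 6, 2: 8, 4: 10}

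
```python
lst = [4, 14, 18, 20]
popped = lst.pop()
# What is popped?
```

20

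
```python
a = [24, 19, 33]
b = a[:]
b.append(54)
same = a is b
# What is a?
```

After line 1: a = [24, 19, 33]
After line 2 (b = a[:] is a shallow copy, new object): a = [24, 19, 33], b = [24, 19, 33]
After line 3 (append only mutates b): a = [24, 19, 33], b = [24, 19, 33, 54]
After line 4 (same = a is b; different objects -> False): same = False

[24, 19, 33]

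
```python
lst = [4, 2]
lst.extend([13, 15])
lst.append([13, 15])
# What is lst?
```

After line 1: lst = [4, 2]
After line 2 (extend unpacks [13, 15]): lst = [4, 2, 13, 15]
After line 3 (append adds [13, 15] as single element): lst = [4, 2, 13, 15, [13, 15]]

[4, 2, 13, 15, [13, 15]]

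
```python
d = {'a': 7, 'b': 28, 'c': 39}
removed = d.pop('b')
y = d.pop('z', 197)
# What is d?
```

After line 1: d = {'a': 7, 'b': 28, 'c': 39}
After line 2 (pop 'b' returns 28): d = {'a': 7, 'c': 39}, removed = 28
After line 3 (pop 'z' missing, returns default 197): d = {'a': 7, 'c': 39}, y = 197

{'a': 7, 'c': 39}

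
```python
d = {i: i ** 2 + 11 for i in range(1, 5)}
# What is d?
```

{1: 12, 2: 15, 3: 20, 4: 27}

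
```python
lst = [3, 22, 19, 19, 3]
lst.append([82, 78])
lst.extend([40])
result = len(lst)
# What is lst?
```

After line 1: lst = [3, 22, 19, 19, 3]
After line 2 (append adds [82, 78] as single element): lst = [3, 22, 19, 19, 3, [82, 78]]
After line 3 (extend unpacks [40], adds 40): lst = [3, 22, 19, 19, 3, [82, 78], 40]
After line 4: result = len(lst) = 7

[3, 22, 19, 19, 3, [82, 78], 40]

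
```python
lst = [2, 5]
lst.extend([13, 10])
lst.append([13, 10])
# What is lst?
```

After line 1: lst = [2, 5]
After line 2 (extend unpacks [13, 10]): lst = [2, 5, 13, 10]
After line 3 (append adds [13, 10] as single element): lst = [2, 5, 13, 10, [13, 10]]

[2, 5, 13, 10, [13, 10]]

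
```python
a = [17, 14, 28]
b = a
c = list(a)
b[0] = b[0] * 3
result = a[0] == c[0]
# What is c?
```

After line 1: a = [17, 14, 28]
After line 2 (b = a, alias): a = [17, 14, 28], b = [17, 14, 28]
After line 3 (c = list(a) is a copy, new object): c = [17, 14, 28]
After line 4 (b[0] = 17 * 3 = 51; mutates shared a/b): a = b = [51, 14, 28], c = [17, 14, 28]
After line 5 (a[0] = 51, c[0] = 17; result = False)

[17, 14, 28]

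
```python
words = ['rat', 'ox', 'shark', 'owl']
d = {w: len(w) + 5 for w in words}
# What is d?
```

{'rat': 8, 'ox': 7, 'shark': 10, 'owl': 8}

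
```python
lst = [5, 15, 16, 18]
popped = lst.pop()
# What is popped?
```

18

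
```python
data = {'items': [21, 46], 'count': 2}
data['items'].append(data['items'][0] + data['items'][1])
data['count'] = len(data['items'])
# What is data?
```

After line 1: data = {'items': [21, 46], 'count': 2}
After line 2 (append 21 + 46 = 67): data = {'items': [21, 46, 67], 'count': 2}
After line 3 (count = len(items) = 3): data = {'items': [21, 46, 67], 'count': 3}

{'items': [21, 46, 67], 'count': 3}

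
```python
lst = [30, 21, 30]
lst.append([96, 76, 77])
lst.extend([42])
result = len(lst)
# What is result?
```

After line 1: lst = [30, 21, 30]
After line 2 (append adds [96, 76, 77] as single element): lst = [30, 21, 30, [96, 76, 77]]
After line 3 (extend unpacks [42], adds 42): lst = [30, 21, 30, [96, 76, 77], 42]
After line 4: result = len(lst) = 5

5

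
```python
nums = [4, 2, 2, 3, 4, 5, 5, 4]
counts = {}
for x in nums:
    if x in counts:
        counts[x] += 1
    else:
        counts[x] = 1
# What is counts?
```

Initial: counts = {}, nums = [4, 2, 2, 3, 4, 5, 5, 4]
See 4: counts = {4: 1}
See 2: counts = {4: 1, 2: 1}
See 2: counts = {4: 1, 2: 2}
See 3: counts = {4: 1, 2: 2, 3: 1}
See 4: counts = {4: 2, 2: 2, 3: 1}
See 5: counts = {4: 2, 2: 2, 3: 1, 5: 1}
See 5: counts = {4: 2, 2: 2, 3: 1, 5: 2}
See 4: counts = {4: 3, 2: 2, 3: 1, 5: 2}

{4: 3, 2: 2, 3: 1, 5: 2}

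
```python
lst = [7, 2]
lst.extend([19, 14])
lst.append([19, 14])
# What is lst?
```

After line 1: lst = [7, 2]
After line 2 (extend unpacks [19, 14]): lst = [7, 2, 19, 14]
After line 3 (append adds [19, 14] as single element): lst = [7, 2, 19, 14, [19, 14]]

[7, 2, 19, 14, [19, 14]]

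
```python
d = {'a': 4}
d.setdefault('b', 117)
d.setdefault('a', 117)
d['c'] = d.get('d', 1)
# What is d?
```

After line 1: d = {'a': 4}
After line 2 (setdefault adds 'b'=117): d = {'a': 4, 'b': 117}
After line 3 (setdefault 'a' no-op, already exists): d = {'a': 4, 'b': 117}
After line 4 (get('d', 1) returns default since 'd' not in d): d = {'a': 4, 'b': 117, 'c': 1}

{'a': 4, 'b': 117, 'c': 1}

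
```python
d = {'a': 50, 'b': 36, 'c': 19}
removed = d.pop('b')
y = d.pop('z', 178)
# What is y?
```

After line 1: d = {'a': 50, 'b': 36, 'c': 19}
After line 2 (pop 'b' returns 36): d = {'a': 50, 'c': 19}, removed = 36
After line 3 (pop 'z' missing, returns default 178): d = {'a': 50, 'c': 19}, y = 178

178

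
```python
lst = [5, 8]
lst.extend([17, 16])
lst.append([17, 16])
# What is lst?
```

After line 1: lst = [5, 8]
After line 2 (extend unpacks [17, 16]): lst = [5, 8, 17, 16]
After line 3 (append adds [17, 16] as single element): lst = [5, 8, 17, 16, [17, 16]]

[5, 8, 17, 16, [17, 16]]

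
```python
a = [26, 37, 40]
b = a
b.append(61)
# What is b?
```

After line 1: a = [26, 37, 40]
After line 2 (b = a is an alias, same object): a = [26, 37, 40], b = [26, 37, 40]
After line 3 (b.append mutates the shared list): a = [26, 37, 40, 61], b = [26, 37, 40, 61]

[26, 37, 40, 61]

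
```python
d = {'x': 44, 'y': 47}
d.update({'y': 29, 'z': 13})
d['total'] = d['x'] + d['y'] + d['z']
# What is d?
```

After line 1: d = {'x': 44, 'y': 47}
After line 2 (y overwritten, z added): d = {'x': 44, 'y': 29, 'z': 13}
After line 3 (total = 44 + 29 + 13 = 86): d = {'x': 44, 'y': 29, 'z': 13, 'total': 86}

{'x': 44, 'y': 29, 'z': 13, 'total': 86}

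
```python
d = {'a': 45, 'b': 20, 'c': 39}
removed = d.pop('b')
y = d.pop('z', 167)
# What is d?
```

After line 1: d = {'a': 45, 'b': 20, 'c': 39}
After line 2 (pop 'b' returns 20): d = {'a': 45, 'c': 39}, removed = 20
After line 3 (pop 'z' missing, returns default 167): d = {'a': 45, 'c': 39}, y = 167

{'a': 45, 'c': 39}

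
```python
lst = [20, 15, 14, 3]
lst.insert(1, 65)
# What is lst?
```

[20, 65, 15, 14, 3]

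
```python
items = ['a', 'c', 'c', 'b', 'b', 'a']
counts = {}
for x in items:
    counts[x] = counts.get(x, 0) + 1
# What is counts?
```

Initial: counts = {}, items = ['a', 'c', 'c', 'b', 'b', 'a']
See 'a': counts = {'a': 1}
See 'c': counts = {'a': 1, 'c': 1}
See 'c': counts = {'a': 1, 'c': 2}
See 'b': counts = {'a': 1, 'c': 2, 'b': 1}
See 'b': counts = {'a': 1, 'c': 2, 'b': 2}
See 'a': counts = {'a': 2, 'c': 2, 'b': 2}

{'a': 2, 'c': 2, 'b': 2}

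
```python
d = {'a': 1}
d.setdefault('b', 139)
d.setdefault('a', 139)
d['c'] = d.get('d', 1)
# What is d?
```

After line 1: d = {'a': 1}
After line 2 (setdefault adds 'b'=139): d = {'a': 1, 'b': 139}
After line 3 (setdefault 'a' no-op, already exists): d = {'a': 1, 'b': 139}
After line 4 (get('d', 1) returns default since 'd' not in d): d = {'a': 1, 'b': 139, 'c': 1}

{'a': 1, 'b': 139, 'c': 1}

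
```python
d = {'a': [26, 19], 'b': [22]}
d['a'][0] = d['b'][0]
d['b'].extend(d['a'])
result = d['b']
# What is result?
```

After line 1: d = {'a': [26, 19], 'b': [22]}
After line 2 (a[0] = b[0] = 22): d = {'a': [22, 19], 'b': [22]}
After line 3 (b.extend(a) appends [22, 19]): d = {'a': [22, 19], 'b': [22, 22, 19]}
After line 4: result = d['b'] = [22, 22, 19]

[22, 22, 19]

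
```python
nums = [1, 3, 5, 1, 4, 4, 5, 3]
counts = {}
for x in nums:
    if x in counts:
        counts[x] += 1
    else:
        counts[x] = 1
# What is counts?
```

Initial: counts = {}, nums = [1, 3, 5, 1, 4, 4, 5, 3]
See 1: counts = {1: 1}
See 3: counts = {1: 1, 3: 1}
See 5: counts = {1: 1, 3: 1, 5: 1}
See 1: counts = {1: 2, 3: 1, 5: 1}
See 4: counts = {1: 2, 3: 1, 5: 1, 4: 1}
See 4: counts = {1: 2, 3: 1, 5: 1, 4: 2}
See 5: counts = {1: 2, 3: 1, 5: 2, 4: 2}
See 3: counts = {1: 2, 3: 2, 5: 2, 4: 2}

{1: 2, 3: 2, 5: 2, 4: 2}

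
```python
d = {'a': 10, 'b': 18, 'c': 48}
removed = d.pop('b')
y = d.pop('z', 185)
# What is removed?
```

After line 1: d = {'a': 10, 'b': 18, 'c': 48}
After line 2 (pop 'b' returns 18): d = {'a': 10, 'c': 48}, removed = 18
After line 3 (pop 'z' missing, returns default 185): d = {'a': 10, 'c': 48}, y = 185

18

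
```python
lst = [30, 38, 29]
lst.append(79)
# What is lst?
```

[30, 38, 29, 79]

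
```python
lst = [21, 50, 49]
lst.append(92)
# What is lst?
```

[21, 50, 49, 92]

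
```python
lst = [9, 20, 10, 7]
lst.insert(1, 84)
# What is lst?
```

[9, 84, 20, 10, 7]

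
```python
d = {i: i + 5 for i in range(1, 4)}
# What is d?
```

{1: 6, 2: 7, 3: 8}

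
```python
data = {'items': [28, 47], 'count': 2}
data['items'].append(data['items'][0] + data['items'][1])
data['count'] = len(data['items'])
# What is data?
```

After line 1: data = {'items': [28, 47], 'count': 2}
After line 2 (append 28 + 47 = 75): data = {'items': [28, 47, 75], 'count': 2}
After line 3 (count = len(items) = 3): data = {'items': [28, 47, 75], 'count': 3}

{'items': [28, 47, 75], 'count': 3}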